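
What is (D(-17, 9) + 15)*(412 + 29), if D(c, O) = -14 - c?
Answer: 7938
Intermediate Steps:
(D(-17, 9) + 15)*(412 + 29) = ((-14 - 1*(-17)) + 15)*(412 + 29) = ((-14 + 17) + 15)*441 = (3 + 15)*441 = 18*441 = 7938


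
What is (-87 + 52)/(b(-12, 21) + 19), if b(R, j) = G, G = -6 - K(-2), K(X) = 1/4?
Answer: -140/51 ≈ -2.7451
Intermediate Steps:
K(X) = ¼
G = -25/4 (G = -6 - 1*¼ = -6 - ¼ = -25/4 ≈ -6.2500)
b(R, j) = -25/4
(-87 + 52)/(b(-12, 21) + 19) = (-87 + 52)/(-25/4 + 19) = -35/51/4 = -35*4/51 = -140/51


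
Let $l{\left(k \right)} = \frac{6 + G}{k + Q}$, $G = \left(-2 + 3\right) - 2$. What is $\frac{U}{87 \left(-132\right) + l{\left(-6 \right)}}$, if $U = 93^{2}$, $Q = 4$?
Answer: $- \frac{17298}{22973} \approx -0.75297$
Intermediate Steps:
$G = -1$ ($G = 1 - 2 = -1$)
$l{\left(k \right)} = \frac{5}{4 + k}$ ($l{\left(k \right)} = \frac{6 - 1}{k + 4} = \frac{5}{4 + k}$)
$U = 8649$
$\frac{U}{87 \left(-132\right) + l{\left(-6 \right)}} = \frac{8649}{87 \left(-132\right) + \frac{5}{4 - 6}} = \frac{8649}{-11484 + \frac{5}{-2}} = \frac{8649}{-11484 + 5 \left(- \frac{1}{2}\right)} = \frac{8649}{-11484 - \frac{5}{2}} = \frac{8649}{- \frac{22973}{2}} = 8649 \left(- \frac{2}{22973}\right) = - \frac{17298}{22973}$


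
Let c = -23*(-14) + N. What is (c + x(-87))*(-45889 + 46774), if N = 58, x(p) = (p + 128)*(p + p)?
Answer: -5977290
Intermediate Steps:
x(p) = 2*p*(128 + p) (x(p) = (128 + p)*(2*p) = 2*p*(128 + p))
c = 380 (c = -23*(-14) + 58 = 322 + 58 = 380)
(c + x(-87))*(-45889 + 46774) = (380 + 2*(-87)*(128 - 87))*(-45889 + 46774) = (380 + 2*(-87)*41)*885 = (380 - 7134)*885 = -6754*885 = -5977290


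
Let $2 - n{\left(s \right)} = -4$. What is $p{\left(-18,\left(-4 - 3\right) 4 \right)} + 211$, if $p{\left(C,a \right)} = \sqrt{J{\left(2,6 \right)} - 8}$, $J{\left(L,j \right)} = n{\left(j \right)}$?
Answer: $211 + i \sqrt{2} \approx 211.0 + 1.4142 i$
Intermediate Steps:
$n{\left(s \right)} = 6$ ($n{\left(s \right)} = 2 - -4 = 2 + 4 = 6$)
$J{\left(L,j \right)} = 6$
$p{\left(C,a \right)} = i \sqrt{2}$ ($p{\left(C,a \right)} = \sqrt{6 - 8} = \sqrt{-2} = i \sqrt{2}$)
$p{\left(-18,\left(-4 - 3\right) 4 \right)} + 211 = i \sqrt{2} + 211 = 211 + i \sqrt{2}$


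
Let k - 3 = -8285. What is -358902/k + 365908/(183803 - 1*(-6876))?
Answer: 35732762257/789601739 ≈ 45.254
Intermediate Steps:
k = -8282 (k = 3 - 8285 = -8282)
-358902/k + 365908/(183803 - 1*(-6876)) = -358902/(-8282) + 365908/(183803 - 1*(-6876)) = -358902*(-1/8282) + 365908/(183803 + 6876) = 179451/4141 + 365908/190679 = 35732762257/789601739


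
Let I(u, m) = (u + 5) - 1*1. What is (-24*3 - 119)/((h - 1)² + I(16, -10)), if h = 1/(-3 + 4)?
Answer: -191/20 ≈ -9.5500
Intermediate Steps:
I(u, m) = 4 + u (I(u, m) = (5 + u) - 1 = 4 + u)
h = 1 (h = 1/1 = 1)
(-24*3 - 119)/((h - 1)² + I(16, -10)) = (-24*3 - 119)/((1 - 1)² + (4 + 16)) = (-72 - 119)/(0² + 20) = -191/(0 + 20) = -191/20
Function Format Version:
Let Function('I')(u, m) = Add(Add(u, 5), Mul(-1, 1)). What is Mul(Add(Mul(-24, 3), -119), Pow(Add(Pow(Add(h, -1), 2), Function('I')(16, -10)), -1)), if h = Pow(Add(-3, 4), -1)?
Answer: Rational(-191, 20) ≈ -9.5500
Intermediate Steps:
Function('I')(u, m) = Add(4, u) (Function('I')(u, m) = Add(Add(5, u), -1) = Add(4, u))
h = 1 (h = Pow(1, -1) = 1)
Mul(Add(Mul(-24, 3), -119), Pow(Add(Pow(Add(h, -1), 2), Function('I')(16, -10)), -1)) = Mul(Add(Mul(-24, 3), -119), Pow(Add(Pow(Add(1, -1), 2), Add(4, 16)), -1)) = Mul(Add(-72, -119), Pow(Add(Pow(0, 2), 20), -1)) = Mul(-191, Pow(Add(0, 20), -1)) = Mul(-191, Pow(20, -1)) = Mul(-191, Rational(1, 20)) = Rational(-191, 20)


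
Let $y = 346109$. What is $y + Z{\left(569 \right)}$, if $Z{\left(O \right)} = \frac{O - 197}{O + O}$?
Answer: $\frac{196936207}{569} \approx 3.4611 \cdot 10^{5}$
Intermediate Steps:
$Z{\left(O \right)} = \frac{-197 + O}{2 O}$
$y + Z{\left(569 \right)} = 346109 + \frac{-197 + 569}{2 \cdot 569} = 346109 + \frac{1}{2} \cdot \frac{1}{569} \cdot 372 = 346109 + \frac{186}{569} = \frac{196936207}{569}$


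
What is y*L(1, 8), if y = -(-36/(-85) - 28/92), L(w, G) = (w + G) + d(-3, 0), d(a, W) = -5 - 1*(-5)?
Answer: -2097/1955 ≈ -1.0726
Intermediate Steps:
d(a, W) = 0 (d(a, W) = -5 + 5 = 0)
L(w, G) = G + w (L(w, G) = (w + G) + 0 = (G + w) + 0 = G + w)
y = -233/1955 (y = -(-36*(-1/85) - 28*1/92) = -(36/85 - 7/23) = -1*233/1955 = -233/1955 ≈ -0.11918)
y*L(1, 8) = -233*(8 + 1)/1955 = -233/1955*9 = -2097/1955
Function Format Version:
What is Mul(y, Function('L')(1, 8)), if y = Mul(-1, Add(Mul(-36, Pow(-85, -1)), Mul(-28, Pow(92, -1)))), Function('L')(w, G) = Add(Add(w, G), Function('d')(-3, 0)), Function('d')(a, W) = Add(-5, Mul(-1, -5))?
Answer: Rational(-2097, 1955) ≈ -1.0726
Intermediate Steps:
Function('d')(a, W) = 0 (Function('d')(a, W) = Add(-5, 5) = 0)
Function('L')(w, G) = Add(G, w) (Function('L')(w, G) = Add(Add(w, G), 0) = Add(Add(G, w), 0) = Add(G, w))
y = Rational(-233, 1955) (y = Mul(-1, Add(Mul(-36, Rational(-1, 85)), Mul(-28, Rational(1, 92)))) = Mul(-1, Add(Rational(36, 85), Rational(-7, 23))) = Mul(-1, Rational(233, 1955)) = Rational(-233, 1955) ≈ -0.11918)
Mul(y, Function('L')(1, 8)) = Mul(Rational(-233, 1955), Add(8, 1)) = Mul(Rational(-233, 1955), 9) = Rational(-2097, 1955)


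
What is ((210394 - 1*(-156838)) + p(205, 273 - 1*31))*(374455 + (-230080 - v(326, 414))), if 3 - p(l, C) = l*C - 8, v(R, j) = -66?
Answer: 45879228153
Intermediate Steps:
p(l, C) = 11 - C*l (p(l, C) = 3 - (l*C - 8) = 3 - (C*l - 8) = 3 - (-8 + C*l) = 3 + (8 - C*l) = 11 - C*l)
((210394 - 1*(-156838)) + p(205, 273 - 1*31))*(374455 + (-230080 - v(326, 414))) = ((210394 - 1*(-156838)) + (11 - 1*(273 - 1*31)*205))*(374455 + (-230080 - 1*(-66))) = ((210394 + 156838) + (11 - 1*(273 - 31)*205))*(374455 + (-230080 + 66)) = (367232 + (11 - 1*242*205))*(374455 - 230014) = (367232 + (11 - 49610))*144441 = (367232 - 49599)*144441 = 317633*144441 = 45879228153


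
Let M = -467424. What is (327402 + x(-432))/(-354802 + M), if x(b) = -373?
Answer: -327029/822226 ≈ -0.39774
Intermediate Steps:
(327402 + x(-432))/(-354802 + M) = (327402 - 373)/(-354802 - 467424) = 327029/(-822226) = 327029*(-1/822226) = -327029/822226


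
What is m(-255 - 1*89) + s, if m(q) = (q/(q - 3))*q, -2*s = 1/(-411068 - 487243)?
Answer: -212605060645/623427834 ≈ -341.03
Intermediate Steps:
s = 1/1796622 (s = -1/(2*(-411068 - 487243)) = -1/2/(-898311) = -1/2*(-1/898311) = 1/1796622 ≈ 5.5660e-7)
m(q) = q**2/(-3 + q) (m(q) = (q/(-3 + q))*q = q**2/(-3 + q))
m(-255 - 1*89) + s = (-255 - 1*89)**2/(-3 + (-255 - 1*89)) + 1/1796622 = (-255 - 89)**2/(-3 + (-255 - 89)) + 1/1796622 = (-344)**2/(-3 - 344) + 1/1796622 = 118336/(-347) + 1/1796622 = 118336*(-1/347) + 1/1796622 = -118336/347 + 1/1796622 = -212605060645/623427834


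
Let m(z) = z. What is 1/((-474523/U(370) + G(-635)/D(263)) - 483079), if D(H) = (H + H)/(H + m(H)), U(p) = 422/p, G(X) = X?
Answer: -211/189850409 ≈ -1.1114e-6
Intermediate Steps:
D(H) = 1 (D(H) = (H + H)/(H + H) = (2*H)/((2*H)) = (2*H)*(1/(2*H)) = 1)
1/((-474523/U(370) + G(-635)/D(263)) - 483079) = 1/((-474523/(422/370) - 635/1) - 483079) = 1/((-474523/(422*(1/370)) - 635*1) - 483079) = 1/((-474523/211/185 - 635) - 483079) = 1/((-474523*185/211 - 635) - 483079) = 1/((-87786755/211 - 635) - 483079) = 1/(-87920740/211 - 483079) = 1/(-189850409/211) = -211/189850409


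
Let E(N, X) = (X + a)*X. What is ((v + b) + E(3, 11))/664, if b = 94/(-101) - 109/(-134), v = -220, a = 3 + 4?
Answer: -299335/8986576 ≈ -0.033309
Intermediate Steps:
a = 7
E(N, X) = X*(7 + X) (E(N, X) = (X + 7)*X = (7 + X)*X = X*(7 + X))
b = -1587/13534 (b = 94*(-1/101) - 109*(-1/134) = -94/101 + 109/134 = -1587/13534 ≈ -0.11726)
((v + b) + E(3, 11))/664 = ((-220 - 1587/13534) + 11*(7 + 11))/664 = (-2979067/13534 + 11*18)*(1/664) = (-2979067/13534 + 198)*(1/664) = -299335/13534*1/664 = -299335/8986576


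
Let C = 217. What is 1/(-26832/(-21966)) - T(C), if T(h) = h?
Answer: -966763/4472 ≈ -216.18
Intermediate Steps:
1/(-26832/(-21966)) - T(C) = 1/(-26832/(-21966)) - 1*217 = 1/(-26832*(-1/21966)) - 217 = 1/(4472/3661) - 217 = 3661/4472 - 217 = -966763/4472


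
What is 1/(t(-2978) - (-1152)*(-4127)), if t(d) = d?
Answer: -1/4757282 ≈ -2.1020e-7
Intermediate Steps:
1/(t(-2978) - (-1152)*(-4127)) = 1/(-2978 - (-1152)*(-4127)) = 1/(-2978 - 1*4754304) = 1/(-2978 - 4754304) = 1/(-4757282) = -1/4757282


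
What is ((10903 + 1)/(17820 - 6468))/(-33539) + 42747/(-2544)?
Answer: -678137298233/40357881168 ≈ -16.803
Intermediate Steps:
((10903 + 1)/(17820 - 6468))/(-33539) + 42747/(-2544) = (10904/11352)*(-1/33539) + 42747*(-1/2544) = (10904*(1/11352))*(-1/33539) - 14249/848 = (1363/1419)*(-1/33539) - 14249/848 = -1363/47591841 - 14249/848 = -678137298233/40357881168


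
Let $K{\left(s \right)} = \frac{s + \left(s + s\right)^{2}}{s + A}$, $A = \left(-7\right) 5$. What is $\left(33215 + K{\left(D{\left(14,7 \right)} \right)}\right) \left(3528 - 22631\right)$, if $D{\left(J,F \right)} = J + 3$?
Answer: $- \frac{3799567597}{6} \approx -6.3326 \cdot 10^{8}$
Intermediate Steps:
$A = -35$
$D{\left(J,F \right)} = 3 + J$
$K{\left(s \right)} = \frac{s + 4 s^{2}}{-35 + s}$ ($K{\left(s \right)} = \frac{s + \left(s + s\right)^{2}}{s - 35} = \frac{s + \left(2 s\right)^{2}}{-35 + s} = \frac{s + 4 s^{2}}{-35 + s}$)
$\left(33215 + K{\left(D{\left(14,7 \right)} \right)}\right) \left(3528 - 22631\right) = \left(33215 + \frac{\left(3 + 14\right) \left(1 + 4 \left(3 + 14\right)\right)}{-35 + \left(3 + 14\right)}\right) \left(3528 - 22631\right) = \left(33215 + \frac{17 \left(1 + 4 \cdot 17\right)}{-35 + 17}\right) \left(-19103\right) = \left(33215 + \frac{17 \left(1 + 68\right)}{-18}\right) \left(-19103\right) = \left(33215 + 17 \left(- \frac{1}{18}\right) 69\right) \left(-19103\right) = \left(33215 - \frac{391}{6}\right) \left(-19103\right) = \frac{198899}{6} \left(-19103\right) = - \frac{3799567597}{6}$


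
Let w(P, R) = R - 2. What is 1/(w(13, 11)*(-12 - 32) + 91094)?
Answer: 1/90698 ≈ 1.1026e-5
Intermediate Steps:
w(P, R) = -2 + R
1/(w(13, 11)*(-12 - 32) + 91094) = 1/((-2 + 11)*(-12 - 32) + 91094) = 1/(9*(-44) + 91094) = 1/(-396 + 91094) = 1/90698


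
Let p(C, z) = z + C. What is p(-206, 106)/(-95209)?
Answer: 100/95209 ≈ 0.0010503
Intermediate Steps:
p(C, z) = C + z
p(-206, 106)/(-95209) = (-206 + 106)/(-95209) = -100*(-1/95209) = 100/95209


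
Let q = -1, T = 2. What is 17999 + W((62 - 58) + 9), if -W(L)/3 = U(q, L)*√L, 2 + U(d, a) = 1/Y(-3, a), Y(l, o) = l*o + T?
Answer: 17999 + 225*√13/37 ≈ 18021.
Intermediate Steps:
Y(l, o) = 2 + l*o (Y(l, o) = l*o + 2 = 2 + l*o)
U(d, a) = -2 + 1/(2 - 3*a)
W(L) = -9*√L*(1 - 2*L)/(-2 + 3*L) (W(L) = -3*3*(1 - 2*L)/(-2 + 3*L)*√L = -9*√L*(1 - 2*L)/(-2 + 3*L))
17999 + W((62 - 58) + 9) = 17999 + √((62 - 58) + 9)*(-9 + 18*((62 - 58) + 9))/(-2 + 3*((62 - 58) + 9)) = 17999 + √(4 + 9)*(-9 + 18*(4 + 9))/(-2 + 3*(4 + 9)) = 17999 + √13*(-9 + 18*13)/(-2 + 3*13) = 17999 + √13*(-9 + 234)/(-2 + 39) = 17999 + √13*225/37 = 17999 + √13*(1/37)*225 = 17999 + 225*√13/37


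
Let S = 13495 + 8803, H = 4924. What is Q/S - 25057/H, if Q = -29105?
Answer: -351017003/54897676 ≈ -6.3940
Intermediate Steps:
S = 22298
Q/S - 25057/H = -29105/22298 - 25057/4924 = -351017003/54897676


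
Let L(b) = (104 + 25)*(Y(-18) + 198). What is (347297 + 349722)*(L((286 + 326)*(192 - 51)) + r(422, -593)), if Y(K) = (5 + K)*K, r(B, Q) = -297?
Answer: 38636460189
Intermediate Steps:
Y(K) = K*(5 + K)
L(b) = 55728 (L(b) = (104 + 25)*(-18*(5 - 18) + 198) = 129*(-18*(-13) + 198) = 129*(234 + 198) = 129*432 = 55728)
(347297 + 349722)*(L((286 + 326)*(192 - 51)) + r(422, -593)) = (347297 + 349722)*(55728 - 297) = 697019*55431 = 38636460189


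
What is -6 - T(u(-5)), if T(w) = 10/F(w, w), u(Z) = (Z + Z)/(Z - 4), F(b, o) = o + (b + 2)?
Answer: -159/19 ≈ -8.3684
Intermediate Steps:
F(b, o) = 2 + b + o (F(b, o) = o + (2 + b) = 2 + b + o)
u(Z) = 2*Z/(-4 + Z) (u(Z) = (2*Z)/(-4 + Z) = 2*Z/(-4 + Z))
T(w) = 10/(2 + 2*w) (T(w) = 10/(2 + w + w) = 10/(2 + 2*w))
-6 - T(u(-5)) = -6 - 5/(1 + 2*(-5)/(-4 - 5)) = -6 - 5/(1 + 2*(-5)/(-9)) = -6 - 5/(1 + 2*(-5)*(-⅑)) = -6 - 5/(1 + 10/9) = -6 - 5/19/9 = -6 - 5*9/19 = -6 - 1*45/19 = -6 - 45/19 = -159/19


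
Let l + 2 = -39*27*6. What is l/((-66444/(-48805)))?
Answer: -77111900/16611 ≈ -4642.2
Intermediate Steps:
l = -6320 (l = -2 - 39*27*6 = -2 - 1053*6 = -2 - 6318 = -6320)
l/((-66444/(-48805))) = -6320/((-66444/(-48805))) = -6320/((-66444*(-1/48805))) = -6320/66444/48805 = -6320*48805/66444 = -77111900/16611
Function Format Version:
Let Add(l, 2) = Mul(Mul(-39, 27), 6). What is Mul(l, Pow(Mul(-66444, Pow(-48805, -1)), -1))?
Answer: Rational(-77111900, 16611) ≈ -4642.2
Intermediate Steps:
l = -6320 (l = Add(-2, Mul(Mul(-39, 27), 6)) = Add(-2, Mul(-1053, 6)) = Add(-2, -6318) = -6320)
Mul(l, Pow(Mul(-66444, Pow(-48805, -1)), -1)) = Mul(-6320, Pow(Mul(-66444, Pow(-48805, -1)), -1)) = Mul(-6320, Pow(Mul(-66444, Rational(-1, 48805)), -1)) = Mul(-6320, Pow(Rational(66444, 48805), -1)) = Mul(-6320, Rational(48805, 66444)) = Rational(-77111900, 16611)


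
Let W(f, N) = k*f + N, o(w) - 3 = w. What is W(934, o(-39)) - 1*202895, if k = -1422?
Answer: -1531079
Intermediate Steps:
o(w) = 3 + w
W(f, N) = N - 1422*f (W(f, N) = -1422*f + N = N - 1422*f)
W(934, o(-39)) - 1*202895 = ((3 - 39) - 1422*934) - 1*202895 = (-36 - 1328148) - 202895 = -1328184 - 202895 = -1531079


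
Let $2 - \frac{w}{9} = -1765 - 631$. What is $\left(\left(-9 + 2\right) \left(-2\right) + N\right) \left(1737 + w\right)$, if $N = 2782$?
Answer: $65199924$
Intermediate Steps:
$w = 21582$ ($w = 18 - 9 \left(-1765 - 631\right) = 18 - -21564 = 18 + 21564 = 21582$)
$\left(\left(-9 + 2\right) \left(-2\right) + N\right) \left(1737 + w\right) = \left(\left(-9 + 2\right) \left(-2\right) + 2782\right) \left(1737 + 21582\right) = \left(\left(-7\right) \left(-2\right) + 2782\right) 23319 = \left(14 + 2782\right) 23319 = 2796 \cdot 23319 = 65199924$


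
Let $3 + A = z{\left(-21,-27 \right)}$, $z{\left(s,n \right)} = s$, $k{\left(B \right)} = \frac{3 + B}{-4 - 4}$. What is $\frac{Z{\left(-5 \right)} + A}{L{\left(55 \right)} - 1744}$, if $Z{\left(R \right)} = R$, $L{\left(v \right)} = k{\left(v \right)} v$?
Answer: $\frac{116}{8571} \approx 0.013534$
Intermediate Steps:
$k{\left(B \right)} = - \frac{3}{8} - \frac{B}{8}$ ($k{\left(B \right)} = \frac{3 + B}{-8} = \left(3 + B\right) \left(- \frac{1}{8}\right) = - \frac{3}{8} - \frac{B}{8}$)
$L{\left(v \right)} = v \left(- \frac{3}{8} - \frac{v}{8}\right)$ ($L{\left(v \right)} = \left(- \frac{3}{8} - \frac{v}{8}\right) v = v \left(- \frac{3}{8} - \frac{v}{8}\right)$)
$A = -24$ ($A = -3 - 21 = -24$)
$\frac{Z{\left(-5 \right)} + A}{L{\left(55 \right)} - 1744} = \frac{-5 - 24}{\left(- \frac{1}{8}\right) 55 \left(3 + 55\right) - 1744} = - \frac{29}{\left(- \frac{1}{8}\right) 55 \cdot 58 - 1744} = - \frac{29}{- \frac{1595}{4} - 1744} = - \frac{29}{- \frac{8571}{4}} = \left(-29\right) \left(- \frac{4}{8571}\right) = \frac{116}{8571}$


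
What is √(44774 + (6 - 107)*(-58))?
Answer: 2*√12658 ≈ 225.02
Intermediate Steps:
√(44774 + (6 - 107)*(-58)) = √(44774 - 101*(-58)) = √(44774 + 5858) = √50632 = 2*√12658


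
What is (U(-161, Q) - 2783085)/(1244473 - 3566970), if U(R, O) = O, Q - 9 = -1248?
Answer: 2784324/2322497 ≈ 1.1988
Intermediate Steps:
Q = -1239 (Q = 9 - 1248 = -1239)
(U(-161, Q) - 2783085)/(1244473 - 3566970) = (-1239 - 2783085)/(1244473 - 3566970) = -2784324/(-2322497) = -2784324*(-1/2322497) = 2784324/2322497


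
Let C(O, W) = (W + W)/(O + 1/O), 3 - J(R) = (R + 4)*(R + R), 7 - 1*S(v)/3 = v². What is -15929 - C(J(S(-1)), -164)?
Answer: -4958205865/311261 ≈ -15929.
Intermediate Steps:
S(v) = 21 - 3*v²
J(R) = 3 - 2*R*(4 + R) (J(R) = 3 - (R + 4)*(R + R) = 3 - (4 + R)*2*R = 3 - 2*R*(4 + R))
C(O, W) = 2*W/(O + 1/O) (C(O, W) = (2*W)/(O + 1/O) = 2*W/(O + 1/O))
-15929 - C(J(S(-1)), -164) = -15929 - 2*(3 - 8*(21 - 3*(-1)²) - 2*(21 - 3*(-1)²)²)*(-164)/(1 + (3 - 8*(21 - 3*(-1)²) - 2*(21 - 3*(-1)²)²)²) = -15929 - 2*(3 - 8*(21 - 3*1) - 2*(21 - 3*1)²)*(-164)/(1 + (3 - 8*(21 - 3*1) - 2*(21 - 3*1)²)²) = -15929 - 2*(3 - 8*(21 - 3) - 2*(21 - 3)²)*(-164)/(1 + (3 - 8*(21 - 3) - 2*(21 - 3)²)²) = -15929 - 2*(3 - 8*18 - 2*18²)*(-164)/(1 + (3 - 8*18 - 2*18²)²) = -15929 - 2*(3 - 144 - 2*324)*(-164)/(1 + (3 - 144 - 2*324)²) = -15929 - 2*(3 - 144 - 648)*(-164)/(1 + (3 - 144 - 648)²) = -15929 - 2*(-789)*(-164)/(1 + (-789)²) = -15929 - 2*(-789)*(-164)/(1 + 622521) = -15929 - 2*(-789)*(-164)/622522 = -15929 - 1*129396/311261 = -15929 - 129396/311261 = -4958205865/311261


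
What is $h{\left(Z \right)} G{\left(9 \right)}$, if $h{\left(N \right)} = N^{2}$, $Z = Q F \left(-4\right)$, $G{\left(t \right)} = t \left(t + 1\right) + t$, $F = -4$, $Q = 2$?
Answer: $101376$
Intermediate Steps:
$G{\left(t \right)} = t + t \left(1 + t\right)$ ($G{\left(t \right)} = t \left(1 + t\right) + t = t + t \left(1 + t\right)$)
$Z = 32$ ($Z = 2 \left(-4\right) \left(-4\right) = \left(-8\right) \left(-4\right) = 32$)
$h{\left(Z \right)} G{\left(9 \right)} = 32^{2} \cdot 9 \left(2 + 9\right) = 1024 \cdot 9 \cdot 11 = 1024 \cdot 99 = 101376$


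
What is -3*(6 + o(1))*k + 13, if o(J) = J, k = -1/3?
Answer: 20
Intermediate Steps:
k = -1/3 (k = -1*1/3 = -1/3 ≈ -0.33333)
-3*(6 + o(1))*k + 13 = -3*(6 + 1)*(-1)/3 + 13 = -21*(-1)/3 + 13 = -3*(-7/3) + 13 = 7 + 13 = 20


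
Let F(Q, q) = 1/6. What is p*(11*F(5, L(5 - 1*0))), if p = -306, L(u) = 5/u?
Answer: -561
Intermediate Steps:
F(Q, q) = 1/6
p*(11*F(5, L(5 - 1*0))) = -3366/6 = -306*11/6 = -561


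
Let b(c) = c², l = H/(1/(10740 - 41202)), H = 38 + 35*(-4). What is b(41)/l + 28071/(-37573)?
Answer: -87156917591/116743970052 ≈ -0.74656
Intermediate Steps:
H = -102 (H = 38 - 140 = -102)
l = 3107124 (l = -102/(1/(10740 - 41202)) = -102/(1/(-30462)) = -102/(-1/30462) = -102*(-30462) = 3107124)
b(41)/l + 28071/(-37573) = 41²/3107124 + 28071/(-37573) = 1681*(1/3107124) + 28071*(-1/37573) = 1681/3107124 - 28071/37573 = -87156917591/116743970052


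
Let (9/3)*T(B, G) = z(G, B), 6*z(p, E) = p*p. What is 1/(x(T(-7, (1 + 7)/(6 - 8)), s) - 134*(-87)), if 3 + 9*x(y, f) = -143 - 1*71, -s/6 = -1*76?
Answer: 9/104705 ≈ 8.5956e-5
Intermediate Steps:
z(p, E) = p²/6 (z(p, E) = (p*p)/6 = p²/6)
T(B, G) = G²/18 (T(B, G) = (G²/6)/3 = G²/18)
s = 456 (s = -(-6)*76 = -6*(-76) = 456)
x(y, f) = -217/9 (x(y, f) = -⅓ + (-143 - 1*71)/9 = -⅓ + (-143 - 71)/9 = -⅓ + (⅑)*(-214) = -⅓ - 214/9 = -217/9)
1/(x(T(-7, (1 + 7)/(6 - 8)), s) - 134*(-87)) = 1/(-217/9 - 134*(-87)) = 1/(-217/9 + 11658) = 1/(104705/9) = 9/104705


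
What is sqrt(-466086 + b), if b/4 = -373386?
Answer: I*sqrt(1959630) ≈ 1399.9*I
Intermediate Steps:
b = -1493544 (b = 4*(-373386) = -1493544)
sqrt(-466086 + b) = sqrt(-466086 - 1493544) = sqrt(-1959630) = I*sqrt(1959630)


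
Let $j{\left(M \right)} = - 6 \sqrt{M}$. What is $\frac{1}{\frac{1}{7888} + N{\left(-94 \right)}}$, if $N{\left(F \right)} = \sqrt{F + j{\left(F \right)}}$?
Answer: $\frac{7888}{1 + 7888 \sqrt{2} \sqrt{-47 - 3 i \sqrt{94}}} \approx 0.026019 + 0.091483 i$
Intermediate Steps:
$N{\left(F \right)} = \sqrt{F - 6 \sqrt{F}}$
$\frac{1}{\frac{1}{7888} + N{\left(-94 \right)}} = \frac{1}{\frac{1}{7888} + \sqrt{-94 - 6 \sqrt{-94}}} = \frac{1}{\frac{1}{7888} + \sqrt{-94 - 6 i \sqrt{94}}}$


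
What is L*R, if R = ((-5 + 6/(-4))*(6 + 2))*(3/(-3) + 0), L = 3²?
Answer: 468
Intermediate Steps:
L = 9
R = 52 (R = ((-5 + 6*(-¼))*8)*(3*(-⅓) + 0) = ((-5 - 3/2)*8)*(-1 + 0) = -13/2*8*(-1) = -52*(-1) = 52)
L*R = 9*52 = 468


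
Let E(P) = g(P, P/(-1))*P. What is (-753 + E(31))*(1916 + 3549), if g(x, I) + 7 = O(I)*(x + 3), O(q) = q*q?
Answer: 5530164660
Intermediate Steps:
O(q) = q²
g(x, I) = -7 + I²*(3 + x) (g(x, I) = -7 + I²*(x + 3) = -7 + I²*(3 + x))
E(P) = P*(-7 + P³ + 3*P²) (E(P) = (-7 + 3*(P/(-1))² + P*(P/(-1))²)*P = (-7 + 3*(P*(-1))² + P*(P*(-1))²)*P = (-7 + 3*(-P)² + P*(-P)²)*P = (-7 + 3*P² + P*P²)*P = (-7 + 3*P² + P³)*P = (-7 + P³ + 3*P²)*P = P*(-7 + P³ + 3*P²))
(-753 + E(31))*(1916 + 3549) = (-753 + 31*(-7 + 31³ + 3*31²))*(1916 + 3549) = (-753 + 31*(-7 + 29791 + 3*961))*5465 = (-753 + 31*(-7 + 29791 + 2883))*5465 = (-753 + 31*32667)*5465 = (-753 + 1012677)*5465 = 1011924*5465 = 5530164660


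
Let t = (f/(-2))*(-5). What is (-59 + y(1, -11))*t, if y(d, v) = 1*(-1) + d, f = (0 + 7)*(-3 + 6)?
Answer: -6195/2 ≈ -3097.5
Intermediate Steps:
f = 21 (f = 7*3 = 21)
y(d, v) = -1 + d
t = 105/2 (t = (21/(-2))*(-5) = (21*(-½))*(-5) = -21/2*(-5) = 105/2 ≈ 52.500)
(-59 + y(1, -11))*t = (-59 + (-1 + 1))*(105/2) = (-59 + 0)*(105/2) = -59*105/2 = -6195/2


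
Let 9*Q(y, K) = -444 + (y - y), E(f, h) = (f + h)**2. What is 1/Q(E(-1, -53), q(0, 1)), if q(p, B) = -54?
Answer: -3/148 ≈ -0.020270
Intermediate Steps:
Q(y, K) = -148/3 (Q(y, K) = (-444 + (y - y))/9 = (-444 + 0)/9 = (1/9)*(-444) = -148/3)
1/Q(E(-1, -53), q(0, 1)) = 1/(-148/3) = -3/148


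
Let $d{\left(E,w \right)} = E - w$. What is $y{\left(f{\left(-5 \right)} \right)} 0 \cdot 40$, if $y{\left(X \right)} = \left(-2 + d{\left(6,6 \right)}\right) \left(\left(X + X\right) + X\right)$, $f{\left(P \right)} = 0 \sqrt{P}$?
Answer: $0$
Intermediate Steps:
$f{\left(P \right)} = 0$
$y{\left(X \right)} = - 6 X$ ($y{\left(X \right)} = \left(-2 + \left(6 - 6\right)\right) \left(\left(X + X\right) + X\right) = \left(-2 + \left(6 - 6\right)\right) \left(2 X + X\right) = \left(-2 + 0\right) 3 X = - 2 \cdot 3 X = - 6 X$)
$y{\left(f{\left(-5 \right)} \right)} 0 \cdot 40 = \left(-6\right) 0 \cdot 0 \cdot 40 = 0 \cdot 0 \cdot 40 = 0 \cdot 40 = 0$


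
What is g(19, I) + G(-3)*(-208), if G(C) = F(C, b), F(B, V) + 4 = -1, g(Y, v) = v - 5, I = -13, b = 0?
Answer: 1022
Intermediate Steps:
g(Y, v) = -5 + v
F(B, V) = -5 (F(B, V) = -4 - 1 = -5)
G(C) = -5
g(19, I) + G(-3)*(-208) = (-5 - 13) - 5*(-208) = -18 + 1040 = 1022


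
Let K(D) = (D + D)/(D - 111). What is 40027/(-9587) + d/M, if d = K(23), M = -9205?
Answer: -16211515039/3882926740 ≈ -4.1751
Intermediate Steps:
K(D) = 2*D/(-111 + D) (K(D) = (2*D)/(-111 + D) = 2*D/(-111 + D))
d = -23/44 (d = 2*23/(-111 + 23) = 2*23/(-88) = 2*23*(-1/88) = -23/44 ≈ -0.52273)
40027/(-9587) + d/M = 40027/(-9587) - 23/44/(-9205) = 40027*(-1/9587) - 23/44*(-1/9205) = -40027/9587 + 23/405020 = -16211515039/3882926740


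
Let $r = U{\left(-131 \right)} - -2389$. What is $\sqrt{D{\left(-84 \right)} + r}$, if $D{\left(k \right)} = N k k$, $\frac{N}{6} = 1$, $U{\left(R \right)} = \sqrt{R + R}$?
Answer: $\sqrt{44725 + i \sqrt{262}} \approx 211.48 + 0.0383 i$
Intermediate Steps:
$U{\left(R \right)} = \sqrt{2} \sqrt{R}$ ($U{\left(R \right)} = \sqrt{2 R} = \sqrt{2} \sqrt{R}$)
$N = 6$ ($N = 6 \cdot 1 = 6$)
$D{\left(k \right)} = 6 k^{2}$ ($D{\left(k \right)} = 6 k k = 6 k^{2}$)
$r = 2389 + i \sqrt{262}$ ($r = \sqrt{2} \sqrt{-131} - -2389 = \sqrt{2} i \sqrt{131} + 2389 = i \sqrt{262} + 2389 = 2389 + i \sqrt{262} \approx 2389.0 + 16.186 i$)
$\sqrt{D{\left(-84 \right)} + r} = \sqrt{6 \left(-84\right)^{2} + \left(2389 + i \sqrt{262}\right)} = \sqrt{6 \cdot 7056 + \left(2389 + i \sqrt{262}\right)} = \sqrt{42336 + \left(2389 + i \sqrt{262}\right)} = \sqrt{44725 + i \sqrt{262}}$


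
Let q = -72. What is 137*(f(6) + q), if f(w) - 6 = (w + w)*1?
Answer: -7398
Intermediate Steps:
f(w) = 6 + 2*w (f(w) = 6 + (w + w)*1 = 6 + (2*w)*1 = 6 + 2*w)
137*(f(6) + q) = 137*((6 + 2*6) - 72) = 137*((6 + 12) - 72) = 137*(18 - 72) = 137*(-54) = -7398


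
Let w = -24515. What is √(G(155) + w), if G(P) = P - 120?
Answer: 12*I*√170 ≈ 156.46*I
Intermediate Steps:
G(P) = -120 + P
√(G(155) + w) = √((-120 + 155) - 24515) = √(35 - 24515) = √(-24480) = 12*I*√170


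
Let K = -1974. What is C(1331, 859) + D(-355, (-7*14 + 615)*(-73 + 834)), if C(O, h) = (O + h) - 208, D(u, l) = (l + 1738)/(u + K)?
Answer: 4220903/2329 ≈ 1812.3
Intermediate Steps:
D(u, l) = (1738 + l)/(-1974 + u) (D(u, l) = (l + 1738)/(u - 1974) = (1738 + l)/(-1974 + u))
C(O, h) = -208 + O + h
C(1331, 859) + D(-355, (-7*14 + 615)*(-73 + 834)) = (-208 + 1331 + 859) + (1738 + (-7*14 + 615)*(-73 + 834))/(-1974 - 355) = 1982 + (1738 + (-98 + 615)*761)/(-2329) = 1982 - (1738 + 517*761)/2329 = 1982 - (1738 + 393437)/2329 = 1982 - 1/2329*395175 = 1982 - 395175/2329 = 4220903/2329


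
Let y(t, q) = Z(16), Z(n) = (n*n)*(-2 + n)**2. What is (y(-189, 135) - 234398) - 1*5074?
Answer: -189296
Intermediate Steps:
Z(n) = n**2*(-2 + n)**2
y(t, q) = 50176 (y(t, q) = 16**2*(-2 + 16)**2 = 256*14**2 = 256*196 = 50176)
(y(-189, 135) - 234398) - 1*5074 = (50176 - 234398) - 1*5074 = -184222 - 5074 = -189296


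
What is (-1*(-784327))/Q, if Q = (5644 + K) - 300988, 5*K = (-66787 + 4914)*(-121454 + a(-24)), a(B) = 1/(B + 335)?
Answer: 1219628485/2336619637569 ≈ 0.00052196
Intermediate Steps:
a(B) = 1/(335 + B)
K = 2337078897489/1555 (K = ((-66787 + 4914)*(-121454 + 1/(335 - 24)))/5 = (-61873*(-121454 + 1/311))/5 = (-61873*(-37772193/311))/5 = (⅕)*(2337078897489/311) = 2337078897489/1555 ≈ 1.5029e+9)
Q = 2336619637569/1555 (Q = (5644 + 2337078897489/1555) - 300988 = 2337087673909/1555 - 300988 = 2336619637569/1555 ≈ 1.5026e+9)
(-1*(-784327))/Q = (-1*(-784327))/(2336619637569/1555) = 784327*(1555/2336619637569) = 1219628485/2336619637569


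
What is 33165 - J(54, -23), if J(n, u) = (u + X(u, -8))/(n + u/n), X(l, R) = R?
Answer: 95948019/2893 ≈ 33166.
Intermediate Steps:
J(n, u) = (-8 + u)/(n + u/n) (J(n, u) = (u - 8)/(n + u/n) = (-8 + u)/(n + u/n))
33165 - J(54, -23) = 33165 - 54*(-8 - 23)/(-23 + 54**2) = 33165 - 54*(-31)/(-23 + 2916) = 33165 - 54*(-31)/2893 = 33165 - 1*(-1674/2893) = 33165 + 1674/2893 = 95948019/2893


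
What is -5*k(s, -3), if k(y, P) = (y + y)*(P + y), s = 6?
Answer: -180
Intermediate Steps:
k(y, P) = 2*y*(P + y) (k(y, P) = (2*y)*(P + y) = 2*y*(P + y))
-5*k(s, -3) = -10*6*(-3 + 6) = -10*6*3 = -5*36 = -180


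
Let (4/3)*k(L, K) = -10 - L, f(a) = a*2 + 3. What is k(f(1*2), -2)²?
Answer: 2601/16 ≈ 162.56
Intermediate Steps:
f(a) = 3 + 2*a (f(a) = 2*a + 3 = 3 + 2*a)
k(L, K) = -15/2 - 3*L/4 (k(L, K) = 3*(-10 - L)/4 = -15/2 - 3*L/4)
k(f(1*2), -2)² = (-15/2 - 3*(3 + 2*(1*2))/4)² = (-15/2 - 3*(3 + 2*2)/4)² = (-15/2 - 3*(3 + 4)/4)² = (-15/2 - ¾*7)² = (-15/2 - 21/4)² = (-51/4)² = 2601/16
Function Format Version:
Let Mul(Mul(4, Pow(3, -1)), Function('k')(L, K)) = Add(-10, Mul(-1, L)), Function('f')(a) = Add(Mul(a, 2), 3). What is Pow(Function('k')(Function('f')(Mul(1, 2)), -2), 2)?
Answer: Rational(2601, 16) ≈ 162.56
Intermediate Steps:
Function('f')(a) = Add(3, Mul(2, a)) (Function('f')(a) = Add(Mul(2, a), 3) = Add(3, Mul(2, a)))
Function('k')(L, K) = Add(Rational(-15, 2), Mul(Rational(-3, 4), L)) (Function('k')(L, K) = Mul(Rational(3, 4), Add(-10, Mul(-1, L))) = Add(Rational(-15, 2), Mul(Rational(-3, 4), L)))
Pow(Function('k')(Function('f')(Mul(1, 2)), -2), 2) = Pow(Add(Rational(-15, 2), Mul(Rational(-3, 4), Add(3, Mul(2, Mul(1, 2))))), 2) = Pow(Add(Rational(-15, 2), Mul(Rational(-3, 4), Add(3, Mul(2, 2)))), 2) = Pow(Add(Rational(-15, 2), Mul(Rational(-3, 4), Add(3, 4))), 2) = Pow(Add(Rational(-15, 2), Mul(Rational(-3, 4), 7)), 2) = Pow(Add(Rational(-15, 2), Rational(-21, 4)), 2) = Pow(Rational(-51, 4), 2) = Rational(2601, 16)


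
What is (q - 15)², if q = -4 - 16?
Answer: 1225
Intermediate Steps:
q = -20
(q - 15)² = (-20 - 15)² = (-35)² = 1225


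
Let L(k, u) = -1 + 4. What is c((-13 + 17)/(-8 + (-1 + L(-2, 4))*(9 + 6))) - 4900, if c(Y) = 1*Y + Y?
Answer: -53896/11 ≈ -4899.6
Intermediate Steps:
L(k, u) = 3
c(Y) = 2*Y (c(Y) = Y + Y = 2*Y)
c((-13 + 17)/(-8 + (-1 + L(-2, 4))*(9 + 6))) - 4900 = 2*((-13 + 17)/(-8 + (-1 + 3)*(9 + 6))) - 4900 = 2*(4/(-8 + 2*15)) - 4900 = 2*(4/(-8 + 30)) - 4900 = 2*(4/22) - 4900 = 2*(4*(1/22)) - 4900 = 2*(2/11) - 4900 = 4/11 - 4900 = -53896/11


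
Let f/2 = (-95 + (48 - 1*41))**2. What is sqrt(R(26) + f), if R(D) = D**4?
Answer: 12*sqrt(3281) ≈ 687.36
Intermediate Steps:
f = 15488 (f = 2*(-95 + (48 - 1*41))**2 = 2*(-95 + (48 - 41))**2 = 2*(-95 + 7)**2 = 2*(-88)**2 = 2*7744 = 15488)
sqrt(R(26) + f) = sqrt(26**4 + 15488) = sqrt(456976 + 15488) = sqrt(472464) = 12*sqrt(3281)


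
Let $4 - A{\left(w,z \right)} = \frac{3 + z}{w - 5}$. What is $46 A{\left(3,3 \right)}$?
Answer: $322$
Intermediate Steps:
$A{\left(w,z \right)} = 4 - \frac{3 + z}{-5 + w}$ ($A{\left(w,z \right)} = 4 - \frac{3 + z}{w - 5} = 4 - \frac{3 + z}{-5 + w}$)
$46 A{\left(3,3 \right)} = 46 \frac{-23 - 3 + 4 \cdot 3}{-5 + 3} = 46 \frac{-23 - 3 + 12}{-2} = 46 \left(\left(- \frac{1}{2}\right) \left(-14\right)\right) = 46 \cdot 7 = 322$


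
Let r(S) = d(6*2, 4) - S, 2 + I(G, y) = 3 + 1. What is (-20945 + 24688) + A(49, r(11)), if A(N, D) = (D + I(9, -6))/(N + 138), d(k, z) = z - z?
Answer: 699932/187 ≈ 3743.0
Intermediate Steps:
I(G, y) = 2 (I(G, y) = -2 + (3 + 1) = -2 + 4 = 2)
d(k, z) = 0
r(S) = -S (r(S) = 0 - S = -S)
A(N, D) = (2 + D)/(138 + N) (A(N, D) = (D + 2)/(N + 138) = (2 + D)/(138 + N))
(-20945 + 24688) + A(49, r(11)) = (-20945 + 24688) + (2 - 1*11)/(138 + 49) = 3743 + (2 - 11)/187 = 3743 + (1/187)*(-9) = 3743 - 9/187 = 699932/187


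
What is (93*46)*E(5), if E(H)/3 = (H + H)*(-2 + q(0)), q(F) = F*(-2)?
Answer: -256680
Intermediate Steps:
q(F) = -2*F
E(H) = -12*H (E(H) = 3*((H + H)*(-2 - 2*0)) = 3*((2*H)*(-2 + 0)) = 3*((2*H)*(-2)) = 3*(-4*H) = -12*H)
(93*46)*E(5) = (93*46)*(-12*5) = 4278*(-60) = -256680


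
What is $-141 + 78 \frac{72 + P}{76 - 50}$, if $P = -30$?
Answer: $-15$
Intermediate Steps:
$-141 + 78 \frac{72 + P}{76 - 50} = -141 + 78 \frac{72 - 30}{76 - 50} = -141 + 78 \cdot \frac{42}{26} = -141 + 78 \cdot 42 \cdot \frac{1}{26} = -141 + 78 \cdot \frac{21}{13} = -141 + 126 = -15$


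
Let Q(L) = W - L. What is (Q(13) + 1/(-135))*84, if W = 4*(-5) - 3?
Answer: -136108/45 ≈ -3024.6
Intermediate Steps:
W = -23 (W = -20 - 3 = -23)
Q(L) = -23 - L
(Q(13) + 1/(-135))*84 = ((-23 - 1*13) + 1/(-135))*84 = ((-23 - 13) - 1/135)*84 = (-36 - 1/135)*84 = -4861/135*84 = -136108/45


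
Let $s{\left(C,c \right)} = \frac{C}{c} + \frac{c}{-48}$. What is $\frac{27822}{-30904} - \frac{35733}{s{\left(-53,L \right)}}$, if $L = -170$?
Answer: $- \frac{1126487839011}{121468172} \approx -9273.9$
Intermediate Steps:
$s{\left(C,c \right)} = - \frac{c}{48} + \frac{C}{c}$ ($s{\left(C,c \right)} = \frac{C}{c} + c \left(- \frac{1}{48}\right) = \frac{C}{c} - \frac{c}{48} = - \frac{c}{48} + \frac{C}{c}$)
$\frac{27822}{-30904} - \frac{35733}{s{\left(-53,L \right)}} = \frac{27822}{-30904} - \frac{35733}{\left(- \frac{1}{48}\right) \left(-170\right) - \frac{53}{-170}} = 27822 \left(- \frac{1}{30904}\right) - \frac{35733}{\frac{85}{24} - - \frac{53}{170}} = - \frac{13911}{15452} - \frac{35733}{\frac{85}{24} + \frac{53}{170}} = - \frac{13911}{15452} - \frac{35733}{\frac{7861}{2040}} = - \frac{13911}{15452} - \frac{72895320}{7861} = - \frac{1126487839011}{121468172}$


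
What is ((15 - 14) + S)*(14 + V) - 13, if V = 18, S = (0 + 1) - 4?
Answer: -77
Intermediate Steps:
S = -3 (S = 1 - 4 = -3)
((15 - 14) + S)*(14 + V) - 13 = ((15 - 14) - 3)*(14 + 18) - 13 = (1 - 3)*32 - 13 = -2*32 - 13 = -64 - 13 = -77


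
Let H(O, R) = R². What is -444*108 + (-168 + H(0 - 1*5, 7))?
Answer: -48071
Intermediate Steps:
-444*108 + (-168 + H(0 - 1*5, 7)) = -444*108 + (-168 + 7²) = -47952 + (-168 + 49) = -47952 - 119 = -48071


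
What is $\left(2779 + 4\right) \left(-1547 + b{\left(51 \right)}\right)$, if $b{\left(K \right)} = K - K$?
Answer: $-4305301$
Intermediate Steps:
$b{\left(K \right)} = 0$
$\left(2779 + 4\right) \left(-1547 + b{\left(51 \right)}\right) = \left(2779 + 4\right) \left(-1547 + 0\right) = 2783 \left(-1547\right) = -4305301$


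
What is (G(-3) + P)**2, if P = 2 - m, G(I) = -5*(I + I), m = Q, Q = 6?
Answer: 676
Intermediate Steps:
m = 6
G(I) = -10*I
P = -4 (P = 2 - 1*6 = 2 - 6 = -4)
(G(-3) + P)**2 = (-10*(-3) - 4)**2 = (30 - 4)**2 = 26**2 = 676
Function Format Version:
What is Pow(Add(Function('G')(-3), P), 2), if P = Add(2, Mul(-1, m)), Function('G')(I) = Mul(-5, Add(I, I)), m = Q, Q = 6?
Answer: 676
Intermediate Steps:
m = 6
Function('G')(I) = Mul(-10, I) (Function('G')(I) = Mul(-5, Mul(2, I)) = Mul(-10, I))
P = -4 (P = Add(2, Mul(-1, 6)) = Add(2, -6) = -4)
Pow(Add(Function('G')(-3), P), 2) = Pow(Add(Mul(-10, -3), -4), 2) = Pow(Add(30, -4), 2) = Pow(26, 2) = 676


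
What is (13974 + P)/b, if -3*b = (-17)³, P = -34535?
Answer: -61683/4913 ≈ -12.555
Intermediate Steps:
b = 4913/3 (b = -⅓*(-17)³ = -⅓*(-4913) = 4913/3 ≈ 1637.7)
(13974 + P)/b = (13974 - 34535)/(4913/3) = -20561*3/4913 = -61683/4913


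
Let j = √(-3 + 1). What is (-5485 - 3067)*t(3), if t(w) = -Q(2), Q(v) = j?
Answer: 8552*I*√2 ≈ 12094.0*I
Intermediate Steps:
j = I*√2 (j = √(-2) = I*√2 ≈ 1.4142*I)
Q(v) = I*√2
t(w) = -I*√2
(-5485 - 3067)*t(3) = (-5485 - 3067)*(-I*√2) = -(-8552)*I*√2 = 8552*I*√2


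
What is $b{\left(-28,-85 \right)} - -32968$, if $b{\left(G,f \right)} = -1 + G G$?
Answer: $33751$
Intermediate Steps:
$b{\left(G,f \right)} = -1 + G^{2}$
$b{\left(-28,-85 \right)} - -32968 = \left(-1 + \left(-28\right)^{2}\right) - -32968 = \left(-1 + 784\right) + 32968 = 783 + 32968 = 33751$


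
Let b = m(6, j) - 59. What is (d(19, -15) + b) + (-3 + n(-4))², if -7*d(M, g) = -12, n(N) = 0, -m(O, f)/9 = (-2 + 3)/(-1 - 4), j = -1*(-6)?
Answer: -1627/35 ≈ -46.486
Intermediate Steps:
j = 6
m(O, f) = 9/5 (m(O, f) = -9*(-2 + 3)/(-1 - 4) = -9/(-5) = -9*(-1)/5 = -9*(-⅕) = 9/5)
b = -286/5 (b = 9/5 - 59 = -286/5 ≈ -57.200)
d(M, g) = 12/7 (d(M, g) = -⅐*(-12) = 12/7)
(d(19, -15) + b) + (-3 + n(-4))² = (12/7 - 286/5) + (-3 + 0)² = -1942/35 + (-3)² = -1942/35 + 9 = -1627/35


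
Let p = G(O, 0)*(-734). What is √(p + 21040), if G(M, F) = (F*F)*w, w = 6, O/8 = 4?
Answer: 4*√1315 ≈ 145.05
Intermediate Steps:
O = 32 (O = 8*4 = 32)
G(M, F) = 6*F² (G(M, F) = (F*F)*6 = F²*6 = 6*F²)
p = 0 (p = (6*0²)*(-734) = (6*0)*(-734) = 0*(-734) = 0)
√(p + 21040) = √(0 + 21040) = √21040 = 4*√1315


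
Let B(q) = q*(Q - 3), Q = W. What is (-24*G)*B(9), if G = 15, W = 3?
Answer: 0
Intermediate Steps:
Q = 3
B(q) = 0 (B(q) = q*(3 - 3) = q*0 = 0)
(-24*G)*B(9) = -24*15*0 = -360*0 = 0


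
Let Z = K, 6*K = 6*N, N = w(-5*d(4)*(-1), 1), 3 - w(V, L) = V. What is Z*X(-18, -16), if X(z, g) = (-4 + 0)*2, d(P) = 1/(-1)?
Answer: -64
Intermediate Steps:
d(P) = -1
X(z, g) = -8 (X(z, g) = -4*2 = -8)
w(V, L) = 3 - V
N = 8 (N = 3 - (-5*(-1))*(-1) = 3 - 5*(-1) = 3 - 1*(-5) = 3 + 5 = 8)
K = 8 (K = (6*8)/6 = (1/6)*48 = 8)
Z = 8
Z*X(-18, -16) = 8*(-8) = -64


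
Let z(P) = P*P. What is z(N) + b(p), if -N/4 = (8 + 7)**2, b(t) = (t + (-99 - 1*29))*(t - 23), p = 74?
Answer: 807246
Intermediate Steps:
b(t) = (-128 + t)*(-23 + t) (b(t) = (t + (-99 - 29))*(-23 + t) = (t - 128)*(-23 + t) = (-128 + t)*(-23 + t))
N = -900 (N = -4*(8 + 7)**2 = -4*15**2 = -4*225 = -900)
z(P) = P**2
z(N) + b(p) = (-900)**2 + (2944 + 74**2 - 151*74) = 810000 + (2944 + 5476 - 11174) = 810000 - 2754 = 807246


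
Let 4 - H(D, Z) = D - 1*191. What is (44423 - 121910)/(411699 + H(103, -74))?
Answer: -77487/411791 ≈ -0.18817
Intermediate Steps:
H(D, Z) = 195 - D (H(D, Z) = 4 - (D - 1*191) = 4 - (D - 191) = 4 - (-191 + D) = 4 + (191 - D) = 195 - D)
(44423 - 121910)/(411699 + H(103, -74)) = (44423 - 121910)/(411699 + (195 - 1*103)) = -77487/(411699 + (195 - 103)) = -77487/(411699 + 92) = -77487/411791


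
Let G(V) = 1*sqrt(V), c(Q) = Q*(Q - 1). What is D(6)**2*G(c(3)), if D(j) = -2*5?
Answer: 100*sqrt(6) ≈ 244.95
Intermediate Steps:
c(Q) = Q*(-1 + Q)
D(j) = -10
G(V) = sqrt(V)
D(6)**2*G(c(3)) = (-10)**2*sqrt(3*(-1 + 3)) = 100*sqrt(3*2) = 100*sqrt(6)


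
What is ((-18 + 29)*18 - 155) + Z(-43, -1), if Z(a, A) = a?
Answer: 0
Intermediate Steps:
((-18 + 29)*18 - 155) + Z(-43, -1) = ((-18 + 29)*18 - 155) - 43 = (11*18 - 155) - 43 = (198 - 155) - 43 = 43 - 43 = 0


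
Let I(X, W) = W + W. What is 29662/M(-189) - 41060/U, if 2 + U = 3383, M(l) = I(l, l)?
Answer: -2757331/30429 ≈ -90.615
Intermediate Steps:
I(X, W) = 2*W
M(l) = 2*l
U = 3381 (U = -2 + 3383 = 3381)
29662/M(-189) - 41060/U = 29662/((2*(-189))) - 41060/3381 = 29662/(-378) - 41060*1/3381 = 29662*(-1/378) - 41060/3381 = -14831/189 - 41060/3381 = -2757331/30429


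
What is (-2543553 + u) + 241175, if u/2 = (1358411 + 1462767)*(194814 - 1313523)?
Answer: -6312156740782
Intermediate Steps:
u = -6312154438404 (u = 2*((1358411 + 1462767)*(194814 - 1313523)) = 2*(2821178*(-1118709)) = 2*(-3156077219202) = -6312154438404)
(-2543553 + u) + 241175 = (-2543553 - 6312154438404) + 241175 = -6312156981957 + 241175 = -6312156740782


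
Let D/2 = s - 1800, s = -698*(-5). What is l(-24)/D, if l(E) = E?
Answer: -6/845 ≈ -0.0071006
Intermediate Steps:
s = 3490
D = 3380 (D = 2*(3490 - 1800) = 2*1690 = 3380)
l(-24)/D = -24/3380 = -24*1/3380 = -6/845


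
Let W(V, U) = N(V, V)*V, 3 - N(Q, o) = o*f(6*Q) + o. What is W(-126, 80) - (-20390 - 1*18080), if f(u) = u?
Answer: 12024472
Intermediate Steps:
N(Q, o) = 3 - o - 6*Q*o (N(Q, o) = 3 - (o*(6*Q) + o) = 3 - (6*Q*o + o) = 3 - (o + 6*Q*o) = 3 + (-o - 6*Q*o) = 3 - o - 6*Q*o)
W(V, U) = V*(3 - V - 6*V**2) (W(V, U) = (3 - V - 6*V*V)*V = (3 - V - 6*V**2)*V = V*(3 - V - 6*V**2))
W(-126, 80) - (-20390 - 1*18080) = -126*(3 - 1*(-126) - 6*(-126)**2) - (-20390 - 1*18080) = -126*(3 + 126 - 6*15876) - (-20390 - 18080) = -126*(3 + 126 - 95256) - 1*(-38470) = -126*(-95127) + 38470 = 11986002 + 38470 = 12024472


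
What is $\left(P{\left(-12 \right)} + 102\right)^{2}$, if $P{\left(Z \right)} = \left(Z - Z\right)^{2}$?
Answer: $10404$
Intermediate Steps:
$P{\left(Z \right)} = 0$ ($P{\left(Z \right)} = 0^{2} = 0$)
$\left(P{\left(-12 \right)} + 102\right)^{2} = \left(0 + 102\right)^{2} = 102^{2} = 10404$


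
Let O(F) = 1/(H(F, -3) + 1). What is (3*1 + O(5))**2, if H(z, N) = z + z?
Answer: 1156/121 ≈ 9.5537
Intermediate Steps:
H(z, N) = 2*z
O(F) = 1/(1 + 2*F) (O(F) = 1/(2*F + 1) = 1/(1 + 2*F))
(3*1 + O(5))**2 = (3*1 + 1/(1 + 2*5))**2 = (3 + 1/(1 + 10))**2 = (3 + 1/11)**2 = (34/11)**2 = 1156/121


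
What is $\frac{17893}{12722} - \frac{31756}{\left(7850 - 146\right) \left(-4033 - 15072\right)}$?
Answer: $\frac{164623985837}{117030409515} \approx 1.4067$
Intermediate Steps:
$\frac{17893}{12722} - \frac{31756}{\left(7850 - 146\right) \left(-4033 - 15072\right)} = 17893 \cdot \frac{1}{12722} - \frac{31756}{7704 \left(-19105\right)} = \frac{17893}{12722} - \frac{31756}{-147184920} = \frac{17893}{12722} - - \frac{7939}{36796230} = \frac{17893}{12722} + \frac{7939}{36796230} = \frac{164623985837}{117030409515}$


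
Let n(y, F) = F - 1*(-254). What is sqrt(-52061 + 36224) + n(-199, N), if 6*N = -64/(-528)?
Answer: 25148/99 + I*sqrt(15837) ≈ 254.02 + 125.85*I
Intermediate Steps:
N = 2/99 (N = (-64/(-528))/6 = (-64*(-1/528))/6 = (1/6)*(4/33) = 2/99 ≈ 0.020202)
n(y, F) = 254 + F (n(y, F) = F + 254 = 254 + F)
sqrt(-52061 + 36224) + n(-199, N) = sqrt(-52061 + 36224) + (254 + 2/99) = sqrt(-15837) + 25148/99 = I*sqrt(15837) + 25148/99 = 25148/99 + I*sqrt(15837)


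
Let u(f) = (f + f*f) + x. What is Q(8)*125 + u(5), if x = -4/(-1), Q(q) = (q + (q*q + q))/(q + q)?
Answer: 659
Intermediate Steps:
Q(q) = (q² + 2*q)/(2*q) (Q(q) = (q + (q² + q))/((2*q)) = (q + (q + q²))*(1/(2*q)) = (q² + 2*q)*(1/(2*q)) = (q² + 2*q)/(2*q))
x = 4 (x = -4*(-1) = 4)
u(f) = 4 + f + f² (u(f) = (f + f*f) + 4 = (f + f²) + 4 = 4 + f + f²)
Q(8)*125 + u(5) = (1 + (½)*8)*125 + (4 + 5 + 5²) = (1 + 4)*125 + (4 + 5 + 25) = 5*125 + 34 = 625 + 34 = 659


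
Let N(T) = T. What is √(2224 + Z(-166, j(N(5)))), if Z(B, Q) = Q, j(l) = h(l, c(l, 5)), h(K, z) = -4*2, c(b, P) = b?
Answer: 2*√554 ≈ 47.074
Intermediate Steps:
h(K, z) = -8
j(l) = -8
√(2224 + Z(-166, j(N(5)))) = √(2224 - 8) = √2216 = 2*√554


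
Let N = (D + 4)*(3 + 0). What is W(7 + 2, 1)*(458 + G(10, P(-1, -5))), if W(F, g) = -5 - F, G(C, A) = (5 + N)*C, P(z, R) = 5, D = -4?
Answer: -7112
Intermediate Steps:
N = 0 (N = (-4 + 4)*(3 + 0) = 0*3 = 0)
G(C, A) = 5*C (G(C, A) = (5 + 0)*C = 5*C)
W(7 + 2, 1)*(458 + G(10, P(-1, -5))) = (-5 - (7 + 2))*(458 + 5*10) = (-5 - 1*9)*(458 + 50) = (-5 - 9)*508 = -14*508 = -7112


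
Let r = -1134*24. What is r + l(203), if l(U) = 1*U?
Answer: -27013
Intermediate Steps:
l(U) = U
r = -27216
r + l(203) = -27216 + 203 = -27013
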